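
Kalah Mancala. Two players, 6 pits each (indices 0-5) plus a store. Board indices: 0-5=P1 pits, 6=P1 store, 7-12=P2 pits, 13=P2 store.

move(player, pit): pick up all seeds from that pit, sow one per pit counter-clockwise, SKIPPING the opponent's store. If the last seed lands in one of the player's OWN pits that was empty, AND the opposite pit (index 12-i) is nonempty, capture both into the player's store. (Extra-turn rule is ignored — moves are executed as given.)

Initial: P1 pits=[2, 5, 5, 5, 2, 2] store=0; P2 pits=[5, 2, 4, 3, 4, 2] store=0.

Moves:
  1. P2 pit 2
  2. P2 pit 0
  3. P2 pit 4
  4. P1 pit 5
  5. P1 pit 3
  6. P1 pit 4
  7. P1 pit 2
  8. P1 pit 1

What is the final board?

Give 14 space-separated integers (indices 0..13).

Answer: 3 0 1 2 2 4 5 5 5 2 5 0 5 2

Derivation:
Move 1: P2 pit2 -> P1=[2,5,5,5,2,2](0) P2=[5,2,0,4,5,3](1)
Move 2: P2 pit0 -> P1=[2,5,5,5,2,2](0) P2=[0,3,1,5,6,4](1)
Move 3: P2 pit4 -> P1=[3,6,6,6,2,2](0) P2=[0,3,1,5,0,5](2)
Move 4: P1 pit5 -> P1=[3,6,6,6,2,0](1) P2=[1,3,1,5,0,5](2)
Move 5: P1 pit3 -> P1=[3,6,6,0,3,1](2) P2=[2,4,2,5,0,5](2)
Move 6: P1 pit4 -> P1=[3,6,6,0,0,2](3) P2=[3,4,2,5,0,5](2)
Move 7: P1 pit2 -> P1=[3,6,0,1,1,3](4) P2=[4,5,2,5,0,5](2)
Move 8: P1 pit1 -> P1=[3,0,1,2,2,4](5) P2=[5,5,2,5,0,5](2)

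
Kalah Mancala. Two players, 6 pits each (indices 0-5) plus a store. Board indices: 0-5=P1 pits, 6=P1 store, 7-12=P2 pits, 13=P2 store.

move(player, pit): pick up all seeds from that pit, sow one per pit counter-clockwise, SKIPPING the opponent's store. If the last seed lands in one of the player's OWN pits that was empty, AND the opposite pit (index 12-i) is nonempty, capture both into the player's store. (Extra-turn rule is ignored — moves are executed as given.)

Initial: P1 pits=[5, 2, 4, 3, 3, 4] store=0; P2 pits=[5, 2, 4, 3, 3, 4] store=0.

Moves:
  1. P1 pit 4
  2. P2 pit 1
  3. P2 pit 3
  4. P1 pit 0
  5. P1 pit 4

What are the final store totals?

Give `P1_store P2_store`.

Move 1: P1 pit4 -> P1=[5,2,4,3,0,5](1) P2=[6,2,4,3,3,4](0)
Move 2: P2 pit1 -> P1=[5,2,4,3,0,5](1) P2=[6,0,5,4,3,4](0)
Move 3: P2 pit3 -> P1=[6,2,4,3,0,5](1) P2=[6,0,5,0,4,5](1)
Move 4: P1 pit0 -> P1=[0,3,5,4,1,6](2) P2=[6,0,5,0,4,5](1)
Move 5: P1 pit4 -> P1=[0,3,5,4,0,7](2) P2=[6,0,5,0,4,5](1)

Answer: 2 1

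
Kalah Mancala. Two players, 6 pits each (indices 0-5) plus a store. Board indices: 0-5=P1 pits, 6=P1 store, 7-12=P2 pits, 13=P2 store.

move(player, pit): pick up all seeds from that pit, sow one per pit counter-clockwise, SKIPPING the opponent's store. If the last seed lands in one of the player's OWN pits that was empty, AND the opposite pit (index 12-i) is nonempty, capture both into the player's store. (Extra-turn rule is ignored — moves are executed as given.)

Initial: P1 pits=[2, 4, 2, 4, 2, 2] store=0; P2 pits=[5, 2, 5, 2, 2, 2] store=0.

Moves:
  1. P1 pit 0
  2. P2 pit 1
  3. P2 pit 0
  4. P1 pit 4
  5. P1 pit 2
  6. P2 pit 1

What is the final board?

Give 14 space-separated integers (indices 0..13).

Move 1: P1 pit0 -> P1=[0,5,3,4,2,2](0) P2=[5,2,5,2,2,2](0)
Move 2: P2 pit1 -> P1=[0,5,3,4,2,2](0) P2=[5,0,6,3,2,2](0)
Move 3: P2 pit0 -> P1=[0,5,3,4,2,2](0) P2=[0,1,7,4,3,3](0)
Move 4: P1 pit4 -> P1=[0,5,3,4,0,3](1) P2=[0,1,7,4,3,3](0)
Move 5: P1 pit2 -> P1=[0,5,0,5,1,4](1) P2=[0,1,7,4,3,3](0)
Move 6: P2 pit1 -> P1=[0,5,0,5,1,4](1) P2=[0,0,8,4,3,3](0)

Answer: 0 5 0 5 1 4 1 0 0 8 4 3 3 0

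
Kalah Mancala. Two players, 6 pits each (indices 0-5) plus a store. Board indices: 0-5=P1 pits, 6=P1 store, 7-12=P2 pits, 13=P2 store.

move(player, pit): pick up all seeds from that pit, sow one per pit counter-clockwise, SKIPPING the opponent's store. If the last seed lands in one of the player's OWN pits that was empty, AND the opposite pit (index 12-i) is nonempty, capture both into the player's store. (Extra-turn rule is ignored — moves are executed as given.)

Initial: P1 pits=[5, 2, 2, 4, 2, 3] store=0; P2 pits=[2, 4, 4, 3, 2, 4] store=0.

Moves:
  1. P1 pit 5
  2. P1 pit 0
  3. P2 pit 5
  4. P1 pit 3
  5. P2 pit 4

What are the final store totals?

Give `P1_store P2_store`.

Answer: 6 2

Derivation:
Move 1: P1 pit5 -> P1=[5,2,2,4,2,0](1) P2=[3,5,4,3,2,4](0)
Move 2: P1 pit0 -> P1=[0,3,3,5,3,0](5) P2=[0,5,4,3,2,4](0)
Move 3: P2 pit5 -> P1=[1,4,4,5,3,0](5) P2=[0,5,4,3,2,0](1)
Move 4: P1 pit3 -> P1=[1,4,4,0,4,1](6) P2=[1,6,4,3,2,0](1)
Move 5: P2 pit4 -> P1=[1,4,4,0,4,1](6) P2=[1,6,4,3,0,1](2)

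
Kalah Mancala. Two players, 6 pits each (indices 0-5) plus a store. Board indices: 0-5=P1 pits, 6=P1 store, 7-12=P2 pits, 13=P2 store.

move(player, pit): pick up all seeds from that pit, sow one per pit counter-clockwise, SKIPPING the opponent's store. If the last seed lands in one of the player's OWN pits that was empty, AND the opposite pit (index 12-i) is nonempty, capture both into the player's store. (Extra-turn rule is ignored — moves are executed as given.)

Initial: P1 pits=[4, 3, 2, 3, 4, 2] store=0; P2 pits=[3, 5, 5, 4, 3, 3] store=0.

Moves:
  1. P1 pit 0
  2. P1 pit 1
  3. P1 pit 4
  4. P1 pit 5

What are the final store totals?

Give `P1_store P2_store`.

Move 1: P1 pit0 -> P1=[0,4,3,4,5,2](0) P2=[3,5,5,4,3,3](0)
Move 2: P1 pit1 -> P1=[0,0,4,5,6,3](0) P2=[3,5,5,4,3,3](0)
Move 3: P1 pit4 -> P1=[0,0,4,5,0,4](1) P2=[4,6,6,5,3,3](0)
Move 4: P1 pit5 -> P1=[0,0,4,5,0,0](2) P2=[5,7,7,5,3,3](0)

Answer: 2 0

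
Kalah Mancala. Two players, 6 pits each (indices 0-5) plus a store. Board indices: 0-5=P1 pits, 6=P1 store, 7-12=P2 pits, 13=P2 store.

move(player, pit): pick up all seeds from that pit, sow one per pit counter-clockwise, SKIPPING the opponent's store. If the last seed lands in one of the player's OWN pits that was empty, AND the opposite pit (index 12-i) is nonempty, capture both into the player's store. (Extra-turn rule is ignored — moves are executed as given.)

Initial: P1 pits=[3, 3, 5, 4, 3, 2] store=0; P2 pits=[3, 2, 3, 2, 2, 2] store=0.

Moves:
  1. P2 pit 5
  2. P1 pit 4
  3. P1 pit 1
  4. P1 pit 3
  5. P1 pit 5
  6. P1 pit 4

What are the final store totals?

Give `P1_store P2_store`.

Move 1: P2 pit5 -> P1=[4,3,5,4,3,2](0) P2=[3,2,3,2,2,0](1)
Move 2: P1 pit4 -> P1=[4,3,5,4,0,3](1) P2=[4,2,3,2,2,0](1)
Move 3: P1 pit1 -> P1=[4,0,6,5,0,3](4) P2=[4,0,3,2,2,0](1)
Move 4: P1 pit3 -> P1=[4,0,6,0,1,4](5) P2=[5,1,3,2,2,0](1)
Move 5: P1 pit5 -> P1=[4,0,6,0,1,0](6) P2=[6,2,4,2,2,0](1)
Move 6: P1 pit4 -> P1=[4,0,6,0,0,0](13) P2=[0,2,4,2,2,0](1)

Answer: 13 1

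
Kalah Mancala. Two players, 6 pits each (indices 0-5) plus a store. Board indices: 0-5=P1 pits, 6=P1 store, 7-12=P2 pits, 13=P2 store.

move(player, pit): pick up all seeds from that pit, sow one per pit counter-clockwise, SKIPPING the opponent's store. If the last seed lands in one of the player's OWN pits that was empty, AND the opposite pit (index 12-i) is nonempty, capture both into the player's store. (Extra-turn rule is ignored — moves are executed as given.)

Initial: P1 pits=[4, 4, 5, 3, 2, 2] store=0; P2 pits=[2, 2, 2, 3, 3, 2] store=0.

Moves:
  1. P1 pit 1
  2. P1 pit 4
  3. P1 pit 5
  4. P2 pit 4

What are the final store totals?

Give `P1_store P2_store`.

Move 1: P1 pit1 -> P1=[4,0,6,4,3,3](0) P2=[2,2,2,3,3,2](0)
Move 2: P1 pit4 -> P1=[4,0,6,4,0,4](1) P2=[3,2,2,3,3,2](0)
Move 3: P1 pit5 -> P1=[4,0,6,4,0,0](2) P2=[4,3,3,3,3,2](0)
Move 4: P2 pit4 -> P1=[5,0,6,4,0,0](2) P2=[4,3,3,3,0,3](1)

Answer: 2 1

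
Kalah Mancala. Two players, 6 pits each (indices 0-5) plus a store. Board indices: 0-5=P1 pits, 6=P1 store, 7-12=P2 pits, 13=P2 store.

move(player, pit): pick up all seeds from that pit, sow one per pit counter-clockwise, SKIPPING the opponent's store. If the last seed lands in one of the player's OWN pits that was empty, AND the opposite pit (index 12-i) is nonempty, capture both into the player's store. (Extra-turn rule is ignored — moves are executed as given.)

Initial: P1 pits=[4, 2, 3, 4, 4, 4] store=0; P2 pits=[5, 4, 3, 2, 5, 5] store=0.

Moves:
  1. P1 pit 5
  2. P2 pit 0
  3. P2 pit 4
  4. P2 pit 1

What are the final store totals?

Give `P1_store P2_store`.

Answer: 1 3

Derivation:
Move 1: P1 pit5 -> P1=[4,2,3,4,4,0](1) P2=[6,5,4,2,5,5](0)
Move 2: P2 pit0 -> P1=[4,2,3,4,4,0](1) P2=[0,6,5,3,6,6](1)
Move 3: P2 pit4 -> P1=[5,3,4,5,4,0](1) P2=[0,6,5,3,0,7](2)
Move 4: P2 pit1 -> P1=[6,3,4,5,4,0](1) P2=[0,0,6,4,1,8](3)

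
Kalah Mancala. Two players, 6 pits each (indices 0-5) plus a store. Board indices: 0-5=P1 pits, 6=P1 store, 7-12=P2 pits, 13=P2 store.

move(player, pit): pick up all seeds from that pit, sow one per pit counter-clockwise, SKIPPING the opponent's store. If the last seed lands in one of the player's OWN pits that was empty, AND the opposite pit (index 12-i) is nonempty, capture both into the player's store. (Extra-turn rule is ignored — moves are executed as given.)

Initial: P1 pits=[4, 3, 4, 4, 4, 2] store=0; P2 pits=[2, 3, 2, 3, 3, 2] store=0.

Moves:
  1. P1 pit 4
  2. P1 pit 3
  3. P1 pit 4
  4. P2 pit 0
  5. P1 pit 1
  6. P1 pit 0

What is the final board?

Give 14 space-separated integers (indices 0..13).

Move 1: P1 pit4 -> P1=[4,3,4,4,0,3](1) P2=[3,4,2,3,3,2](0)
Move 2: P1 pit3 -> P1=[4,3,4,0,1,4](2) P2=[4,4,2,3,3,2](0)
Move 3: P1 pit4 -> P1=[4,3,4,0,0,5](2) P2=[4,4,2,3,3,2](0)
Move 4: P2 pit0 -> P1=[4,3,4,0,0,5](2) P2=[0,5,3,4,4,2](0)
Move 5: P1 pit1 -> P1=[4,0,5,1,0,5](8) P2=[0,0,3,4,4,2](0)
Move 6: P1 pit0 -> P1=[0,1,6,2,1,5](8) P2=[0,0,3,4,4,2](0)

Answer: 0 1 6 2 1 5 8 0 0 3 4 4 2 0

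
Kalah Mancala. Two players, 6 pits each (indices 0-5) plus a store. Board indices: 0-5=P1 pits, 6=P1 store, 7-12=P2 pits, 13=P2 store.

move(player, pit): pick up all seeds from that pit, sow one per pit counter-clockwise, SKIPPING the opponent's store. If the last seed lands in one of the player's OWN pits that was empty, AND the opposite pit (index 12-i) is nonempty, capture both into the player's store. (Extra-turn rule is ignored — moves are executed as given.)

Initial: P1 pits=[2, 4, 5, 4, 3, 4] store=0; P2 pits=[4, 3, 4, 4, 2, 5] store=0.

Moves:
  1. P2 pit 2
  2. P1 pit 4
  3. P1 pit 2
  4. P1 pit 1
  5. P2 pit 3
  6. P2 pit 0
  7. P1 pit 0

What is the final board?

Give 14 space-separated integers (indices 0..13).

Answer: 0 2 2 7 2 7 2 0 4 1 1 5 8 3

Derivation:
Move 1: P2 pit2 -> P1=[2,4,5,4,3,4](0) P2=[4,3,0,5,3,6](1)
Move 2: P1 pit4 -> P1=[2,4,5,4,0,5](1) P2=[5,3,0,5,3,6](1)
Move 3: P1 pit2 -> P1=[2,4,0,5,1,6](2) P2=[6,3,0,5,3,6](1)
Move 4: P1 pit1 -> P1=[2,0,1,6,2,7](2) P2=[6,3,0,5,3,6](1)
Move 5: P2 pit3 -> P1=[3,1,1,6,2,7](2) P2=[6,3,0,0,4,7](2)
Move 6: P2 pit0 -> P1=[3,1,1,6,2,7](2) P2=[0,4,1,1,5,8](3)
Move 7: P1 pit0 -> P1=[0,2,2,7,2,7](2) P2=[0,4,1,1,5,8](3)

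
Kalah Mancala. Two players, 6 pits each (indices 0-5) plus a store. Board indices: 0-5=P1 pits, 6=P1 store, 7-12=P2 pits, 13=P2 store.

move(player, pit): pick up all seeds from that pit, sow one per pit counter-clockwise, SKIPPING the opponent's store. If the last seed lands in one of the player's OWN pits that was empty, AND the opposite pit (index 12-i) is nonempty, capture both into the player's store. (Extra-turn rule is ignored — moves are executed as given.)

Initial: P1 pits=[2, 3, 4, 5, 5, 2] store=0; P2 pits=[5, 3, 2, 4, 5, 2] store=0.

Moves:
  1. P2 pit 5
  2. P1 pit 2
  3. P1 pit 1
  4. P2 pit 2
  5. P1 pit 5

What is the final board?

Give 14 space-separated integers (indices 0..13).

Answer: 3 0 1 7 7 0 2 6 4 0 5 6 0 1

Derivation:
Move 1: P2 pit5 -> P1=[3,3,4,5,5,2](0) P2=[5,3,2,4,5,0](1)
Move 2: P1 pit2 -> P1=[3,3,0,6,6,3](1) P2=[5,3,2,4,5,0](1)
Move 3: P1 pit1 -> P1=[3,0,1,7,7,3](1) P2=[5,3,2,4,5,0](1)
Move 4: P2 pit2 -> P1=[3,0,1,7,7,3](1) P2=[5,3,0,5,6,0](1)
Move 5: P1 pit5 -> P1=[3,0,1,7,7,0](2) P2=[6,4,0,5,6,0](1)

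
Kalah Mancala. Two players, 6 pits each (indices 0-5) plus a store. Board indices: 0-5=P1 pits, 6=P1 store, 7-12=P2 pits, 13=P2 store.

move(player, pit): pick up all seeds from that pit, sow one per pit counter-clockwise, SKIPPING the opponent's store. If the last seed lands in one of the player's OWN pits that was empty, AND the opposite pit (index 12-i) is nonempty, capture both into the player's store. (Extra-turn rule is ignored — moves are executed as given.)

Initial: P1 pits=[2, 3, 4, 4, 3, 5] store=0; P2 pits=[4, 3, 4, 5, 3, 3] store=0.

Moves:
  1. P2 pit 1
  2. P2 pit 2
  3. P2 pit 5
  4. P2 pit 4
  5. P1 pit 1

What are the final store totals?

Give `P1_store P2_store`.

Move 1: P2 pit1 -> P1=[2,3,4,4,3,5](0) P2=[4,0,5,6,4,3](0)
Move 2: P2 pit2 -> P1=[3,3,4,4,3,5](0) P2=[4,0,0,7,5,4](1)
Move 3: P2 pit5 -> P1=[4,4,5,4,3,5](0) P2=[4,0,0,7,5,0](2)
Move 4: P2 pit4 -> P1=[5,5,6,4,3,5](0) P2=[4,0,0,7,0,1](3)
Move 5: P1 pit1 -> P1=[5,0,7,5,4,6](1) P2=[4,0,0,7,0,1](3)

Answer: 1 3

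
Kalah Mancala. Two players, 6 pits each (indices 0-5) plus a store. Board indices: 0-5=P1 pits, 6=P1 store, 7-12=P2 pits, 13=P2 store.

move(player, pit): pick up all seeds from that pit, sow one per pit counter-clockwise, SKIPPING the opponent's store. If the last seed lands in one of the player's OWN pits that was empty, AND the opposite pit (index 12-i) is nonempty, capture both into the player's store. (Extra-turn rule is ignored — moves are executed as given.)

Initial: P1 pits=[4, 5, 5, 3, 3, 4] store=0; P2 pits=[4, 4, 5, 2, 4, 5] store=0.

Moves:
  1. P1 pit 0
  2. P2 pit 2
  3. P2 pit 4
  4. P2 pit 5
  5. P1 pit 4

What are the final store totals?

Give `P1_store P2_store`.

Answer: 1 3

Derivation:
Move 1: P1 pit0 -> P1=[0,6,6,4,4,4](0) P2=[4,4,5,2,4,5](0)
Move 2: P2 pit2 -> P1=[1,6,6,4,4,4](0) P2=[4,4,0,3,5,6](1)
Move 3: P2 pit4 -> P1=[2,7,7,4,4,4](0) P2=[4,4,0,3,0,7](2)
Move 4: P2 pit5 -> P1=[3,8,8,5,5,5](0) P2=[4,4,0,3,0,0](3)
Move 5: P1 pit4 -> P1=[3,8,8,5,0,6](1) P2=[5,5,1,3,0,0](3)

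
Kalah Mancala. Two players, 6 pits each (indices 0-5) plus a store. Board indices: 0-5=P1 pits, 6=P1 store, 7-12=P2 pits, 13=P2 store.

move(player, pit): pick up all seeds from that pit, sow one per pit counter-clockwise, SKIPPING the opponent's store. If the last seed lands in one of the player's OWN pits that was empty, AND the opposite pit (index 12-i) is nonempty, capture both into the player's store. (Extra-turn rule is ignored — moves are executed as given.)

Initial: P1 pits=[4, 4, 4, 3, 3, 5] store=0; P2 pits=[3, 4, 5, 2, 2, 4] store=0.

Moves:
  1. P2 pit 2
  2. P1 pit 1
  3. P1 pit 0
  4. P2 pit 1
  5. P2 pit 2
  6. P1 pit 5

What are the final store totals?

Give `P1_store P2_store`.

Move 1: P2 pit2 -> P1=[5,4,4,3,3,5](0) P2=[3,4,0,3,3,5](1)
Move 2: P1 pit1 -> P1=[5,0,5,4,4,6](0) P2=[3,4,0,3,3,5](1)
Move 3: P1 pit0 -> P1=[0,1,6,5,5,7](0) P2=[3,4,0,3,3,5](1)
Move 4: P2 pit1 -> P1=[0,1,6,5,5,7](0) P2=[3,0,1,4,4,6](1)
Move 5: P2 pit2 -> P1=[0,1,6,5,5,7](0) P2=[3,0,0,5,4,6](1)
Move 6: P1 pit5 -> P1=[0,1,6,5,5,0](1) P2=[4,1,1,6,5,7](1)

Answer: 1 1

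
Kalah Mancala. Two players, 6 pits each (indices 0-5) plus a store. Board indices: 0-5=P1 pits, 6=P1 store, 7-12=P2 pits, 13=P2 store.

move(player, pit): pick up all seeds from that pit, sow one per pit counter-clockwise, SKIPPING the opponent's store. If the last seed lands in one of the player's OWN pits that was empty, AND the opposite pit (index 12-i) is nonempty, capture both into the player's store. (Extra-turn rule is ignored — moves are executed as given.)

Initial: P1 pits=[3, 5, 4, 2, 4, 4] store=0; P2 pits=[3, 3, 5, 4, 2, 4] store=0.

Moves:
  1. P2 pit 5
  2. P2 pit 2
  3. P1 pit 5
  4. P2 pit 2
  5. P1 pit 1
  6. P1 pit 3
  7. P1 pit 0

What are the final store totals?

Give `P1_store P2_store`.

Move 1: P2 pit5 -> P1=[4,6,5,2,4,4](0) P2=[3,3,5,4,2,0](1)
Move 2: P2 pit2 -> P1=[5,6,5,2,4,4](0) P2=[3,3,0,5,3,1](2)
Move 3: P1 pit5 -> P1=[5,6,5,2,4,0](1) P2=[4,4,1,5,3,1](2)
Move 4: P2 pit2 -> P1=[5,6,5,2,4,0](1) P2=[4,4,0,6,3,1](2)
Move 5: P1 pit1 -> P1=[5,0,6,3,5,1](2) P2=[5,4,0,6,3,1](2)
Move 6: P1 pit3 -> P1=[5,0,6,0,6,2](3) P2=[5,4,0,6,3,1](2)
Move 7: P1 pit0 -> P1=[0,1,7,1,7,3](3) P2=[5,4,0,6,3,1](2)

Answer: 3 2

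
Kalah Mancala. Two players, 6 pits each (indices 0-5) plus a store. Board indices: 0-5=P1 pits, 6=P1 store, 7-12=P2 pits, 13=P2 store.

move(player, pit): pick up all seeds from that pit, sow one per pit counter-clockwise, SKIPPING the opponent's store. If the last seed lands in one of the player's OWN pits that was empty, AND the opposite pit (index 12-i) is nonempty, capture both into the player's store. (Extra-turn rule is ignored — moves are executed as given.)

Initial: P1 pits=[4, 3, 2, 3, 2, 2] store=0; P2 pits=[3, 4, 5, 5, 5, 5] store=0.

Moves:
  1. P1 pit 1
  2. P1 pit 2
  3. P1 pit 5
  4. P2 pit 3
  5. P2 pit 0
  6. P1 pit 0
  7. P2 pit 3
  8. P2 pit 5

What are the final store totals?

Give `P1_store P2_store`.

Answer: 1 2

Derivation:
Move 1: P1 pit1 -> P1=[4,0,3,4,3,2](0) P2=[3,4,5,5,5,5](0)
Move 2: P1 pit2 -> P1=[4,0,0,5,4,3](0) P2=[3,4,5,5,5,5](0)
Move 3: P1 pit5 -> P1=[4,0,0,5,4,0](1) P2=[4,5,5,5,5,5](0)
Move 4: P2 pit3 -> P1=[5,1,0,5,4,0](1) P2=[4,5,5,0,6,6](1)
Move 5: P2 pit0 -> P1=[5,1,0,5,4,0](1) P2=[0,6,6,1,7,6](1)
Move 6: P1 pit0 -> P1=[0,2,1,6,5,1](1) P2=[0,6,6,1,7,6](1)
Move 7: P2 pit3 -> P1=[0,2,1,6,5,1](1) P2=[0,6,6,0,8,6](1)
Move 8: P2 pit5 -> P1=[1,3,2,7,6,1](1) P2=[0,6,6,0,8,0](2)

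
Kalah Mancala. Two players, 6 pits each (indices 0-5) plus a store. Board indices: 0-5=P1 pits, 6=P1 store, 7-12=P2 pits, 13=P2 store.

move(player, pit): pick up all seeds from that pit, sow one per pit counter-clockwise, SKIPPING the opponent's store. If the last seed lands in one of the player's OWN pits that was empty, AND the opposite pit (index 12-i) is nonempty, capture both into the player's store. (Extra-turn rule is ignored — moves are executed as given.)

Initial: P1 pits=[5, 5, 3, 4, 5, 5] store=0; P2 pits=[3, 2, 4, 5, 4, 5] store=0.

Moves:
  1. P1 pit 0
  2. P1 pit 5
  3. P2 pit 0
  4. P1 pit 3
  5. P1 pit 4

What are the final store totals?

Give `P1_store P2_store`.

Answer: 3 0

Derivation:
Move 1: P1 pit0 -> P1=[0,6,4,5,6,6](0) P2=[3,2,4,5,4,5](0)
Move 2: P1 pit5 -> P1=[0,6,4,5,6,0](1) P2=[4,3,5,6,5,5](0)
Move 3: P2 pit0 -> P1=[0,6,4,5,6,0](1) P2=[0,4,6,7,6,5](0)
Move 4: P1 pit3 -> P1=[0,6,4,0,7,1](2) P2=[1,5,6,7,6,5](0)
Move 5: P1 pit4 -> P1=[0,6,4,0,0,2](3) P2=[2,6,7,8,7,5](0)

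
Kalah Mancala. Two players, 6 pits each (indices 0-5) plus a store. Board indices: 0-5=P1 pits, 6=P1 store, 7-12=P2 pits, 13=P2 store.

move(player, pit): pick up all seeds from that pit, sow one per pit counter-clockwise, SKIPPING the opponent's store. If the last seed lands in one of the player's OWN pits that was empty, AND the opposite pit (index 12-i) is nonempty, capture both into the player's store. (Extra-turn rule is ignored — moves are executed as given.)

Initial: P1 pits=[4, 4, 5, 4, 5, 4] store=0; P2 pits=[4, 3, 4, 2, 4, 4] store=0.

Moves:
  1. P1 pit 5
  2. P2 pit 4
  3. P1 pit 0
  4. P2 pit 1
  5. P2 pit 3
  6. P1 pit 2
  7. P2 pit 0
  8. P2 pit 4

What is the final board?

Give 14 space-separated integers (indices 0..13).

Move 1: P1 pit5 -> P1=[4,4,5,4,5,0](1) P2=[5,4,5,2,4,4](0)
Move 2: P2 pit4 -> P1=[5,5,5,4,5,0](1) P2=[5,4,5,2,0,5](1)
Move 3: P1 pit0 -> P1=[0,6,6,5,6,0](7) P2=[0,4,5,2,0,5](1)
Move 4: P2 pit1 -> P1=[0,6,6,5,6,0](7) P2=[0,0,6,3,1,6](1)
Move 5: P2 pit3 -> P1=[0,6,6,5,6,0](7) P2=[0,0,6,0,2,7](2)
Move 6: P1 pit2 -> P1=[0,6,0,6,7,1](8) P2=[1,1,6,0,2,7](2)
Move 7: P2 pit0 -> P1=[0,6,0,6,7,1](8) P2=[0,2,6,0,2,7](2)
Move 8: P2 pit4 -> P1=[0,6,0,6,7,1](8) P2=[0,2,6,0,0,8](3)

Answer: 0 6 0 6 7 1 8 0 2 6 0 0 8 3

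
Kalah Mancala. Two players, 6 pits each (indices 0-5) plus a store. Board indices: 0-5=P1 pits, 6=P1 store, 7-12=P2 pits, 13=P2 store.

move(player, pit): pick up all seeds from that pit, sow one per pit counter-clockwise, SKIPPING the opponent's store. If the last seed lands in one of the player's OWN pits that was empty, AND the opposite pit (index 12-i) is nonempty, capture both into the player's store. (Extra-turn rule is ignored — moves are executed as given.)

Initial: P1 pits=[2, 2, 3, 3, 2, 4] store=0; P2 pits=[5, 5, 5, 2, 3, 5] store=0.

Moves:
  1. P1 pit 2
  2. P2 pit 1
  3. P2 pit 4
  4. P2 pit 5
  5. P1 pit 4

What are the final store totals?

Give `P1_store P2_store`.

Move 1: P1 pit2 -> P1=[2,2,0,4,3,5](0) P2=[5,5,5,2,3,5](0)
Move 2: P2 pit1 -> P1=[2,2,0,4,3,5](0) P2=[5,0,6,3,4,6](1)
Move 3: P2 pit4 -> P1=[3,3,0,4,3,5](0) P2=[5,0,6,3,0,7](2)
Move 4: P2 pit5 -> P1=[4,4,1,5,4,6](0) P2=[5,0,6,3,0,0](3)
Move 5: P1 pit4 -> P1=[4,4,1,5,0,7](1) P2=[6,1,6,3,0,0](3)

Answer: 1 3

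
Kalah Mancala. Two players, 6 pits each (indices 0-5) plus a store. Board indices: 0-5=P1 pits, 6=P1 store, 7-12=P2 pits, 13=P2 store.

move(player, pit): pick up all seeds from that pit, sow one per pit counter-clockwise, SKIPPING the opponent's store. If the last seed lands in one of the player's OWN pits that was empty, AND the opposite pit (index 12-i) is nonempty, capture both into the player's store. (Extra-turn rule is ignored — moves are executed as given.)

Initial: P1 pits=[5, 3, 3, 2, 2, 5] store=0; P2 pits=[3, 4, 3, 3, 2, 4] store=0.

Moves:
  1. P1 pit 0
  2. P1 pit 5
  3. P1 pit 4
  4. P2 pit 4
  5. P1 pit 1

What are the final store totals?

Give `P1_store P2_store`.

Answer: 2 1

Derivation:
Move 1: P1 pit0 -> P1=[0,4,4,3,3,6](0) P2=[3,4,3,3,2,4](0)
Move 2: P1 pit5 -> P1=[0,4,4,3,3,0](1) P2=[4,5,4,4,3,4](0)
Move 3: P1 pit4 -> P1=[0,4,4,3,0,1](2) P2=[5,5,4,4,3,4](0)
Move 4: P2 pit4 -> P1=[1,4,4,3,0,1](2) P2=[5,5,4,4,0,5](1)
Move 5: P1 pit1 -> P1=[1,0,5,4,1,2](2) P2=[5,5,4,4,0,5](1)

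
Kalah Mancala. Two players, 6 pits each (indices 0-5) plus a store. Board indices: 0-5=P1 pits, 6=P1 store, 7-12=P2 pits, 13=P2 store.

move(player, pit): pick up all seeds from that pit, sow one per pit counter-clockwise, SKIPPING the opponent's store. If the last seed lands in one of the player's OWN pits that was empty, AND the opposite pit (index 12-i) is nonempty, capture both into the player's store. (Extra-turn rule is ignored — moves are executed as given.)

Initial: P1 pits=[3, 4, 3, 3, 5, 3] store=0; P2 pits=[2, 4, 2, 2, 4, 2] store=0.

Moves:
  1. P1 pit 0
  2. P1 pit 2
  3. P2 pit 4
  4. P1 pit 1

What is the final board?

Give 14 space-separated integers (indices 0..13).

Move 1: P1 pit0 -> P1=[0,5,4,4,5,3](0) P2=[2,4,2,2,4,2](0)
Move 2: P1 pit2 -> P1=[0,5,0,5,6,4](1) P2=[2,4,2,2,4,2](0)
Move 3: P2 pit4 -> P1=[1,6,0,5,6,4](1) P2=[2,4,2,2,0,3](1)
Move 4: P1 pit1 -> P1=[1,0,1,6,7,5](2) P2=[3,4,2,2,0,3](1)

Answer: 1 0 1 6 7 5 2 3 4 2 2 0 3 1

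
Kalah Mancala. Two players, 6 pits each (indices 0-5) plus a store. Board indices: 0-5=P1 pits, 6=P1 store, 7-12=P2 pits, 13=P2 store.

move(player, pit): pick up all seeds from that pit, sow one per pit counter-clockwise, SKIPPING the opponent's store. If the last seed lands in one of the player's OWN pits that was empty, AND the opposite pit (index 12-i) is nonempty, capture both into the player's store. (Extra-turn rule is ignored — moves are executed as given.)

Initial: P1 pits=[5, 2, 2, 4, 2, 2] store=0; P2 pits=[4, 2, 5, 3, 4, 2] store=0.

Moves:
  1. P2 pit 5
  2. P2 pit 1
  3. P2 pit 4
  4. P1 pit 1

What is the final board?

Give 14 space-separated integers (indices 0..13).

Move 1: P2 pit5 -> P1=[6,2,2,4,2,2](0) P2=[4,2,5,3,4,0](1)
Move 2: P2 pit1 -> P1=[6,2,2,4,2,2](0) P2=[4,0,6,4,4,0](1)
Move 3: P2 pit4 -> P1=[7,3,2,4,2,2](0) P2=[4,0,6,4,0,1](2)
Move 4: P1 pit1 -> P1=[7,0,3,5,3,2](0) P2=[4,0,6,4,0,1](2)

Answer: 7 0 3 5 3 2 0 4 0 6 4 0 1 2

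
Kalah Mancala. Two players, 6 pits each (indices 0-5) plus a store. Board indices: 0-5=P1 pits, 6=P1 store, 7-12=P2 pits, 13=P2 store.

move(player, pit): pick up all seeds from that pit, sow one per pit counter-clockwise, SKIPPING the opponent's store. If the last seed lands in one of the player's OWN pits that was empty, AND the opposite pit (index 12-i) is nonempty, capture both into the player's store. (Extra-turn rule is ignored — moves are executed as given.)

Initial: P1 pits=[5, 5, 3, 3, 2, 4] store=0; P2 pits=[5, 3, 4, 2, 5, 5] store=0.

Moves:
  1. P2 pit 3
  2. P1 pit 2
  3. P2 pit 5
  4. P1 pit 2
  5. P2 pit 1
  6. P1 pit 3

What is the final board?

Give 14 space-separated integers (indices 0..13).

Move 1: P2 pit3 -> P1=[5,5,3,3,2,4](0) P2=[5,3,4,0,6,6](0)
Move 2: P1 pit2 -> P1=[5,5,0,4,3,5](0) P2=[5,3,4,0,6,6](0)
Move 3: P2 pit5 -> P1=[6,6,1,5,4,5](0) P2=[5,3,4,0,6,0](1)
Move 4: P1 pit2 -> P1=[6,6,0,6,4,5](0) P2=[5,3,4,0,6,0](1)
Move 5: P2 pit1 -> P1=[6,6,0,6,4,5](0) P2=[5,0,5,1,7,0](1)
Move 6: P1 pit3 -> P1=[6,6,0,0,5,6](1) P2=[6,1,6,1,7,0](1)

Answer: 6 6 0 0 5 6 1 6 1 6 1 7 0 1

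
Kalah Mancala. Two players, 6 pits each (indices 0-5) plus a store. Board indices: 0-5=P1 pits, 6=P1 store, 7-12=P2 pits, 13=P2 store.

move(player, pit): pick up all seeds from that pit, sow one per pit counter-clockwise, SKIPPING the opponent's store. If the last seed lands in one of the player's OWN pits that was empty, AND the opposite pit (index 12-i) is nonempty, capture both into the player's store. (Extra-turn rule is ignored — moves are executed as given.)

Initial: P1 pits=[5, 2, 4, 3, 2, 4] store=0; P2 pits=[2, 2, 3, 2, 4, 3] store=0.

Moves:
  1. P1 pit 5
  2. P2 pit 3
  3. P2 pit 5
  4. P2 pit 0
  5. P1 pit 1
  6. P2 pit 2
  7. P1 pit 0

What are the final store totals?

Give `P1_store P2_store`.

Answer: 2 8

Derivation:
Move 1: P1 pit5 -> P1=[5,2,4,3,2,0](1) P2=[3,3,4,2,4,3](0)
Move 2: P2 pit3 -> P1=[5,2,4,3,2,0](1) P2=[3,3,4,0,5,4](0)
Move 3: P2 pit5 -> P1=[6,3,5,3,2,0](1) P2=[3,3,4,0,5,0](1)
Move 4: P2 pit0 -> P1=[6,3,0,3,2,0](1) P2=[0,4,5,0,5,0](7)
Move 5: P1 pit1 -> P1=[6,0,1,4,3,0](1) P2=[0,4,5,0,5,0](7)
Move 6: P2 pit2 -> P1=[7,0,1,4,3,0](1) P2=[0,4,0,1,6,1](8)
Move 7: P1 pit0 -> P1=[0,1,2,5,4,1](2) P2=[1,4,0,1,6,1](8)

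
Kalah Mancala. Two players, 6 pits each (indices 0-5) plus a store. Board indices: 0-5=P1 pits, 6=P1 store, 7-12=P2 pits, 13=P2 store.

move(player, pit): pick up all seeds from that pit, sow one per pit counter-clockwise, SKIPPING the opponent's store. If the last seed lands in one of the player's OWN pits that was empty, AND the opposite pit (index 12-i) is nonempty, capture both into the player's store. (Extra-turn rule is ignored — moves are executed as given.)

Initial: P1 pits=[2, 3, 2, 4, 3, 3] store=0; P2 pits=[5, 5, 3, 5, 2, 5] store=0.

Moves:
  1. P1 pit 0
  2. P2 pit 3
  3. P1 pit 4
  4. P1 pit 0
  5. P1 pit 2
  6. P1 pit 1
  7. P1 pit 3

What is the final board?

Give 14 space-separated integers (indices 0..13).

Move 1: P1 pit0 -> P1=[0,4,3,4,3,3](0) P2=[5,5,3,5,2,5](0)
Move 2: P2 pit3 -> P1=[1,5,3,4,3,3](0) P2=[5,5,3,0,3,6](1)
Move 3: P1 pit4 -> P1=[1,5,3,4,0,4](1) P2=[6,5,3,0,3,6](1)
Move 4: P1 pit0 -> P1=[0,6,3,4,0,4](1) P2=[6,5,3,0,3,6](1)
Move 5: P1 pit2 -> P1=[0,6,0,5,1,5](1) P2=[6,5,3,0,3,6](1)
Move 6: P1 pit1 -> P1=[0,0,1,6,2,6](2) P2=[7,5,3,0,3,6](1)
Move 7: P1 pit3 -> P1=[0,0,1,0,3,7](3) P2=[8,6,4,0,3,6](1)

Answer: 0 0 1 0 3 7 3 8 6 4 0 3 6 1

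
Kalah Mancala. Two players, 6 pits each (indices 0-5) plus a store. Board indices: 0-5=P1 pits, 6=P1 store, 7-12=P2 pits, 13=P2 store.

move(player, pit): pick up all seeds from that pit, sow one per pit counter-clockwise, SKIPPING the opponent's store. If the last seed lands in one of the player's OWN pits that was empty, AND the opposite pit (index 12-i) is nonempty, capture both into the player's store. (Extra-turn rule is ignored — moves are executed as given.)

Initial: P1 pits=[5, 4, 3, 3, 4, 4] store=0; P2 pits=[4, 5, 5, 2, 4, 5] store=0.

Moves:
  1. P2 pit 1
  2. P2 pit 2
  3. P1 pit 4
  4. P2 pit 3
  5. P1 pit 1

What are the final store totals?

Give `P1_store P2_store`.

Move 1: P2 pit1 -> P1=[5,4,3,3,4,4](0) P2=[4,0,6,3,5,6](1)
Move 2: P2 pit2 -> P1=[6,5,3,3,4,4](0) P2=[4,0,0,4,6,7](2)
Move 3: P1 pit4 -> P1=[6,5,3,3,0,5](1) P2=[5,1,0,4,6,7](2)
Move 4: P2 pit3 -> P1=[7,5,3,3,0,5](1) P2=[5,1,0,0,7,8](3)
Move 5: P1 pit1 -> P1=[7,0,4,4,1,6](2) P2=[5,1,0,0,7,8](3)

Answer: 2 3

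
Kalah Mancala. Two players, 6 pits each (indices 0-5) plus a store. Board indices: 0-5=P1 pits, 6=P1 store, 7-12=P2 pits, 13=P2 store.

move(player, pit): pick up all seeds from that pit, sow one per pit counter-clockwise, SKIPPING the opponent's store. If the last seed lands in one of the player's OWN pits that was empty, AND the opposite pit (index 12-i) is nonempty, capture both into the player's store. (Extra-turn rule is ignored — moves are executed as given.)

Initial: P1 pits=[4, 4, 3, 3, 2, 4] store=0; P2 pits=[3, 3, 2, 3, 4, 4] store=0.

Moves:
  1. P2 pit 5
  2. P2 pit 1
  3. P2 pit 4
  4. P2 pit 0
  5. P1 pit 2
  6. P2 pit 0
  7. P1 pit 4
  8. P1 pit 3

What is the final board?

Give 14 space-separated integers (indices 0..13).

Answer: 6 6 0 0 1 7 3 2 2 4 5 0 1 2

Derivation:
Move 1: P2 pit5 -> P1=[5,5,4,3,2,4](0) P2=[3,3,2,3,4,0](1)
Move 2: P2 pit1 -> P1=[5,5,4,3,2,4](0) P2=[3,0,3,4,5,0](1)
Move 3: P2 pit4 -> P1=[6,6,5,3,2,4](0) P2=[3,0,3,4,0,1](2)
Move 4: P2 pit0 -> P1=[6,6,5,3,2,4](0) P2=[0,1,4,5,0,1](2)
Move 5: P1 pit2 -> P1=[6,6,0,4,3,5](1) P2=[1,1,4,5,0,1](2)
Move 6: P2 pit0 -> P1=[6,6,0,4,3,5](1) P2=[0,2,4,5,0,1](2)
Move 7: P1 pit4 -> P1=[6,6,0,4,0,6](2) P2=[1,2,4,5,0,1](2)
Move 8: P1 pit3 -> P1=[6,6,0,0,1,7](3) P2=[2,2,4,5,0,1](2)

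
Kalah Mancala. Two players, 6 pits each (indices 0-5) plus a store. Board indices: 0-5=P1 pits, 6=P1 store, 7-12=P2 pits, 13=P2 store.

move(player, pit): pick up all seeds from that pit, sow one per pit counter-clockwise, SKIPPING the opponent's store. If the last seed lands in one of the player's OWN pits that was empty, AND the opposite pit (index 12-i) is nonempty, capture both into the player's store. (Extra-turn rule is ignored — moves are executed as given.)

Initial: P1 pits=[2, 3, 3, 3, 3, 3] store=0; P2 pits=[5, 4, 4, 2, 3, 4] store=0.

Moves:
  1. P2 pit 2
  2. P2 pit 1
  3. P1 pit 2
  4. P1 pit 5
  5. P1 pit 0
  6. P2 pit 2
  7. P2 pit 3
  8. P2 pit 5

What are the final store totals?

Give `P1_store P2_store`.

Answer: 6 2

Derivation:
Move 1: P2 pit2 -> P1=[2,3,3,3,3,3](0) P2=[5,4,0,3,4,5](1)
Move 2: P2 pit1 -> P1=[2,3,3,3,3,3](0) P2=[5,0,1,4,5,6](1)
Move 3: P1 pit2 -> P1=[2,3,0,4,4,4](0) P2=[5,0,1,4,5,6](1)
Move 4: P1 pit5 -> P1=[2,3,0,4,4,0](1) P2=[6,1,2,4,5,6](1)
Move 5: P1 pit0 -> P1=[0,4,0,4,4,0](6) P2=[6,1,2,0,5,6](1)
Move 6: P2 pit2 -> P1=[0,4,0,4,4,0](6) P2=[6,1,0,1,6,6](1)
Move 7: P2 pit3 -> P1=[0,4,0,4,4,0](6) P2=[6,1,0,0,7,6](1)
Move 8: P2 pit5 -> P1=[1,5,1,5,5,0](6) P2=[6,1,0,0,7,0](2)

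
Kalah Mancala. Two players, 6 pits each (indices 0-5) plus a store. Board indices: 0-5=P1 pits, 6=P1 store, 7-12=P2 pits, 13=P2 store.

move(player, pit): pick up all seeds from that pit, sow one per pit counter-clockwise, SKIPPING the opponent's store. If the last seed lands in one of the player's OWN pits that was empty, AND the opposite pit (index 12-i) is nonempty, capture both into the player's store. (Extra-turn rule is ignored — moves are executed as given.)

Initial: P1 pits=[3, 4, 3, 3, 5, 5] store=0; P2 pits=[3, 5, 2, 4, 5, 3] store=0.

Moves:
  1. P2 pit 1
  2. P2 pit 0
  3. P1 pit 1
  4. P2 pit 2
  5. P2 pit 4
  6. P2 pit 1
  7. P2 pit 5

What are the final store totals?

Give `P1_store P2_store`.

Answer: 0 10

Derivation:
Move 1: P2 pit1 -> P1=[3,4,3,3,5,5](0) P2=[3,0,3,5,6,4](1)
Move 2: P2 pit0 -> P1=[3,4,3,3,5,5](0) P2=[0,1,4,6,6,4](1)
Move 3: P1 pit1 -> P1=[3,0,4,4,6,6](0) P2=[0,1,4,6,6,4](1)
Move 4: P2 pit2 -> P1=[3,0,4,4,6,6](0) P2=[0,1,0,7,7,5](2)
Move 5: P2 pit4 -> P1=[4,1,5,5,7,6](0) P2=[0,1,0,7,0,6](3)
Move 6: P2 pit1 -> P1=[4,1,5,0,7,6](0) P2=[0,0,0,7,0,6](9)
Move 7: P2 pit5 -> P1=[5,2,6,1,8,6](0) P2=[0,0,0,7,0,0](10)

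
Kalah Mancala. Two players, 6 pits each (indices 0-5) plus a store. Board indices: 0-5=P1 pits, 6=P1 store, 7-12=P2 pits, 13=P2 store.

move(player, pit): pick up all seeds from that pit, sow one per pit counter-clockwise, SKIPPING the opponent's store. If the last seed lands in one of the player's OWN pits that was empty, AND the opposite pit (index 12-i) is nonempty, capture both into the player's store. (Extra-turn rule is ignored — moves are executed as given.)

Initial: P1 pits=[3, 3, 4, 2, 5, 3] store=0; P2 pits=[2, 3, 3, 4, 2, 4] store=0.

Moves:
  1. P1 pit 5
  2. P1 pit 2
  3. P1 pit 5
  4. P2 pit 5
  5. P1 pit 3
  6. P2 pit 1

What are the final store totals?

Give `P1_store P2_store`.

Answer: 4 6

Derivation:
Move 1: P1 pit5 -> P1=[3,3,4,2,5,0](1) P2=[3,4,3,4,2,4](0)
Move 2: P1 pit2 -> P1=[3,3,0,3,6,1](2) P2=[3,4,3,4,2,4](0)
Move 3: P1 pit5 -> P1=[3,3,0,3,6,0](3) P2=[3,4,3,4,2,4](0)
Move 4: P2 pit5 -> P1=[4,4,1,3,6,0](3) P2=[3,4,3,4,2,0](1)
Move 5: P1 pit3 -> P1=[4,4,1,0,7,1](4) P2=[3,4,3,4,2,0](1)
Move 6: P2 pit1 -> P1=[0,4,1,0,7,1](4) P2=[3,0,4,5,3,0](6)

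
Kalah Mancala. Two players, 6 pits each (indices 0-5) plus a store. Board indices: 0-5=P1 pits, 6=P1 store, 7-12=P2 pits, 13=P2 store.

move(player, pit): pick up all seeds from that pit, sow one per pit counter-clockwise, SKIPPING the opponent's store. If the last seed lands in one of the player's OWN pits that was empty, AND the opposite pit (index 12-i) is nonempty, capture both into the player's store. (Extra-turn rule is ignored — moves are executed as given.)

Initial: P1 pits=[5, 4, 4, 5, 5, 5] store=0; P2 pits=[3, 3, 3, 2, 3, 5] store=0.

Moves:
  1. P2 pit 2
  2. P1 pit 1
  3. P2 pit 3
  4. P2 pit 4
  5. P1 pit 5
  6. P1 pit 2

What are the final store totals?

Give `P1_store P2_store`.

Answer: 2 2

Derivation:
Move 1: P2 pit2 -> P1=[5,4,4,5,5,5](0) P2=[3,3,0,3,4,6](0)
Move 2: P1 pit1 -> P1=[5,0,5,6,6,6](0) P2=[3,3,0,3,4,6](0)
Move 3: P2 pit3 -> P1=[5,0,5,6,6,6](0) P2=[3,3,0,0,5,7](1)
Move 4: P2 pit4 -> P1=[6,1,6,6,6,6](0) P2=[3,3,0,0,0,8](2)
Move 5: P1 pit5 -> P1=[6,1,6,6,6,0](1) P2=[4,4,1,1,1,8](2)
Move 6: P1 pit2 -> P1=[6,1,0,7,7,1](2) P2=[5,5,1,1,1,8](2)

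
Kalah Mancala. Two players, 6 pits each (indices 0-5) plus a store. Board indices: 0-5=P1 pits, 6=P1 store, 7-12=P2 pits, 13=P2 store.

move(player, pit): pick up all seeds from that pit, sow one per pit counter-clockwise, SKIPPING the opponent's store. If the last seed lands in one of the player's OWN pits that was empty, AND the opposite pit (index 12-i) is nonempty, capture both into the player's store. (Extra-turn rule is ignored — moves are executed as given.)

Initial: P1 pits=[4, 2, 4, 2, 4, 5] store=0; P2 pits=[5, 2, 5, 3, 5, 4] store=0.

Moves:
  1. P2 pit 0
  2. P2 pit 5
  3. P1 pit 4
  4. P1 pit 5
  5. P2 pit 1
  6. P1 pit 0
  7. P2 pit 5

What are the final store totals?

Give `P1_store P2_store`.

Move 1: P2 pit0 -> P1=[4,2,4,2,4,5](0) P2=[0,3,6,4,6,5](0)
Move 2: P2 pit5 -> P1=[5,3,5,3,4,5](0) P2=[0,3,6,4,6,0](1)
Move 3: P1 pit4 -> P1=[5,3,5,3,0,6](1) P2=[1,4,6,4,6,0](1)
Move 4: P1 pit5 -> P1=[5,3,5,3,0,0](2) P2=[2,5,7,5,7,0](1)
Move 5: P2 pit1 -> P1=[5,3,5,3,0,0](2) P2=[2,0,8,6,8,1](2)
Move 6: P1 pit0 -> P1=[0,4,6,4,1,0](5) P2=[0,0,8,6,8,1](2)
Move 7: P2 pit5 -> P1=[0,4,6,4,1,0](5) P2=[0,0,8,6,8,0](3)

Answer: 5 3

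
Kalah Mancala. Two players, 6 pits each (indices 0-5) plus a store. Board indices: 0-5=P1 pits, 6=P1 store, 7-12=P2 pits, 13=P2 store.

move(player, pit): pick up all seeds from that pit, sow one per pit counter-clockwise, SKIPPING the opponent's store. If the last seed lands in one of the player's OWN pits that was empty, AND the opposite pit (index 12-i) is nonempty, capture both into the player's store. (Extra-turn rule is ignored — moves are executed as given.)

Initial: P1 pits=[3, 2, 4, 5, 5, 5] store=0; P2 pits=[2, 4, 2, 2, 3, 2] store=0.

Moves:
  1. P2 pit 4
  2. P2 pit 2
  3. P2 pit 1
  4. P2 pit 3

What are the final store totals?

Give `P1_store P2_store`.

Answer: 0 5

Derivation:
Move 1: P2 pit4 -> P1=[4,2,4,5,5,5](0) P2=[2,4,2,2,0,3](1)
Move 2: P2 pit2 -> P1=[4,0,4,5,5,5](0) P2=[2,4,0,3,0,3](4)
Move 3: P2 pit1 -> P1=[4,0,4,5,5,5](0) P2=[2,0,1,4,1,4](4)
Move 4: P2 pit3 -> P1=[5,0,4,5,5,5](0) P2=[2,0,1,0,2,5](5)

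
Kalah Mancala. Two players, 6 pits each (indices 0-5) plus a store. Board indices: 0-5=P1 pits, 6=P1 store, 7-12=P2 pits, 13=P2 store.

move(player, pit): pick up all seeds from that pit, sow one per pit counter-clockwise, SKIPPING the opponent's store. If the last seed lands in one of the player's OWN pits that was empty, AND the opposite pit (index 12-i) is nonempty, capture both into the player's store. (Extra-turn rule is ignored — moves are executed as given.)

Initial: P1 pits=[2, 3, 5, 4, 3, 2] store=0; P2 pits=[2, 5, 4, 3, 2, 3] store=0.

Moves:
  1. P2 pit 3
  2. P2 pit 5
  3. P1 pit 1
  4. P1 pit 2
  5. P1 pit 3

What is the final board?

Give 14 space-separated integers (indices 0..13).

Answer: 3 0 0 0 6 5 2 4 7 6 0 3 0 2

Derivation:
Move 1: P2 pit3 -> P1=[2,3,5,4,3,2](0) P2=[2,5,4,0,3,4](1)
Move 2: P2 pit5 -> P1=[3,4,6,4,3,2](0) P2=[2,5,4,0,3,0](2)
Move 3: P1 pit1 -> P1=[3,0,7,5,4,3](0) P2=[2,5,4,0,3,0](2)
Move 4: P1 pit2 -> P1=[3,0,0,6,5,4](1) P2=[3,6,5,0,3,0](2)
Move 5: P1 pit3 -> P1=[3,0,0,0,6,5](2) P2=[4,7,6,0,3,0](2)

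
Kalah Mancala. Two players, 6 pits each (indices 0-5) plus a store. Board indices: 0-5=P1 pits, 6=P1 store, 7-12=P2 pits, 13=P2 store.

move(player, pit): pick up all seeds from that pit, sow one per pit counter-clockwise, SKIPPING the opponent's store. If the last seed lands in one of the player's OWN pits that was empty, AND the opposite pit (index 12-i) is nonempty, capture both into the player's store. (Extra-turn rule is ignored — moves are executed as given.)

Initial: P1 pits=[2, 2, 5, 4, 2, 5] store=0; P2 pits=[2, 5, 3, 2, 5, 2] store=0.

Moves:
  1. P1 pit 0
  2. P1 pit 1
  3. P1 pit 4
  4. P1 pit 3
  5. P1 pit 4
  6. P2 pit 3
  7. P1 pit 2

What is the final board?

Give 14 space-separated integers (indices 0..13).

Answer: 0 0 0 1 1 9 3 5 7 4 0 6 3 0

Derivation:
Move 1: P1 pit0 -> P1=[0,3,6,4,2,5](0) P2=[2,5,3,2,5,2](0)
Move 2: P1 pit1 -> P1=[0,0,7,5,3,5](0) P2=[2,5,3,2,5,2](0)
Move 3: P1 pit4 -> P1=[0,0,7,5,0,6](1) P2=[3,5,3,2,5,2](0)
Move 4: P1 pit3 -> P1=[0,0,7,0,1,7](2) P2=[4,6,3,2,5,2](0)
Move 5: P1 pit4 -> P1=[0,0,7,0,0,8](2) P2=[4,6,3,2,5,2](0)
Move 6: P2 pit3 -> P1=[0,0,7,0,0,8](2) P2=[4,6,3,0,6,3](0)
Move 7: P1 pit2 -> P1=[0,0,0,1,1,9](3) P2=[5,7,4,0,6,3](0)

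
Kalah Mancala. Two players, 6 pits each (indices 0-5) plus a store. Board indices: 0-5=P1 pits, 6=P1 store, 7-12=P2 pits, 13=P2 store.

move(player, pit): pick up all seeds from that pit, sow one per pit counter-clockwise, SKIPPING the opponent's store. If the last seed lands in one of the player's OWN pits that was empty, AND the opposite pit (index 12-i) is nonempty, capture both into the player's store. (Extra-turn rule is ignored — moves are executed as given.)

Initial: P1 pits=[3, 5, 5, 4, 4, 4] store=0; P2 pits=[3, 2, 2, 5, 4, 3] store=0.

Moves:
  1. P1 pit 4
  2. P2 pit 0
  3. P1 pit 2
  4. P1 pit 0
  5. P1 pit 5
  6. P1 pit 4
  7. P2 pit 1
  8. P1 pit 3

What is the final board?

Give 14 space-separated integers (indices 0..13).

Answer: 0 6 1 0 1 1 7 1 1 6 8 7 4 1

Derivation:
Move 1: P1 pit4 -> P1=[3,5,5,4,0,5](1) P2=[4,3,2,5,4,3](0)
Move 2: P2 pit0 -> P1=[3,5,5,4,0,5](1) P2=[0,4,3,6,5,3](0)
Move 3: P1 pit2 -> P1=[3,5,0,5,1,6](2) P2=[1,4,3,6,5,3](0)
Move 4: P1 pit0 -> P1=[0,6,1,6,1,6](2) P2=[1,4,3,6,5,3](0)
Move 5: P1 pit5 -> P1=[0,6,1,6,1,0](3) P2=[2,5,4,7,6,3](0)
Move 6: P1 pit4 -> P1=[0,6,1,6,0,0](6) P2=[0,5,4,7,6,3](0)
Move 7: P2 pit1 -> P1=[0,6,1,6,0,0](6) P2=[0,0,5,8,7,4](1)
Move 8: P1 pit3 -> P1=[0,6,1,0,1,1](7) P2=[1,1,6,8,7,4](1)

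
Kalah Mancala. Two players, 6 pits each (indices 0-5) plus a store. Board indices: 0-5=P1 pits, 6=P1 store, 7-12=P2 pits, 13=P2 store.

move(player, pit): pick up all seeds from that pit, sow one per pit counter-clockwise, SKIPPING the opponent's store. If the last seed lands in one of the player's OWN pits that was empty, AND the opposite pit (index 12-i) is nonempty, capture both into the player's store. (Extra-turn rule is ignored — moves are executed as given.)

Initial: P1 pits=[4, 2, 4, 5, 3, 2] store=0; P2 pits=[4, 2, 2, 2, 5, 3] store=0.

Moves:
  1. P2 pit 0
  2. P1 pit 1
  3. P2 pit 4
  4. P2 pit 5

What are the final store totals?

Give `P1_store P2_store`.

Answer: 0 2

Derivation:
Move 1: P2 pit0 -> P1=[4,2,4,5,3,2](0) P2=[0,3,3,3,6,3](0)
Move 2: P1 pit1 -> P1=[4,0,5,6,3,2](0) P2=[0,3,3,3,6,3](0)
Move 3: P2 pit4 -> P1=[5,1,6,7,3,2](0) P2=[0,3,3,3,0,4](1)
Move 4: P2 pit5 -> P1=[6,2,7,7,3,2](0) P2=[0,3,3,3,0,0](2)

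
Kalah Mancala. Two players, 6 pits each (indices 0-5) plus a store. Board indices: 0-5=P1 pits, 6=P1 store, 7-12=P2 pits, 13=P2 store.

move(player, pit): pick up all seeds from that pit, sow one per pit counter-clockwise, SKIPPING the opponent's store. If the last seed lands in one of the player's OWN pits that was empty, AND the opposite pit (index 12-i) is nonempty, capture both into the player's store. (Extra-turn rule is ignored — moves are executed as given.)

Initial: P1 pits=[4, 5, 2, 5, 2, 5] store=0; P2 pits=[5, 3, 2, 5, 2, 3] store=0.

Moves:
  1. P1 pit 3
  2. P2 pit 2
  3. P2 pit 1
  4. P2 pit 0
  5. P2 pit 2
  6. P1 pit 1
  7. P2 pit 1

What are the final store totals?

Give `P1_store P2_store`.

Move 1: P1 pit3 -> P1=[4,5,2,0,3,6](1) P2=[6,4,2,5,2,3](0)
Move 2: P2 pit2 -> P1=[4,5,2,0,3,6](1) P2=[6,4,0,6,3,3](0)
Move 3: P2 pit1 -> P1=[4,5,2,0,3,6](1) P2=[6,0,1,7,4,4](0)
Move 4: P2 pit0 -> P1=[4,5,2,0,3,6](1) P2=[0,1,2,8,5,5](1)
Move 5: P2 pit2 -> P1=[4,5,2,0,3,6](1) P2=[0,1,0,9,6,5](1)
Move 6: P1 pit1 -> P1=[4,0,3,1,4,7](2) P2=[0,1,0,9,6,5](1)
Move 7: P2 pit1 -> P1=[4,0,3,0,4,7](2) P2=[0,0,0,9,6,5](3)

Answer: 2 3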